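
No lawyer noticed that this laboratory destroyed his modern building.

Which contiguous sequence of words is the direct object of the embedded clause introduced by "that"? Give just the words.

"destroyed" heads the VP of the embedded clause introduced by "that", and "his modern building" is its direct object.

his modern building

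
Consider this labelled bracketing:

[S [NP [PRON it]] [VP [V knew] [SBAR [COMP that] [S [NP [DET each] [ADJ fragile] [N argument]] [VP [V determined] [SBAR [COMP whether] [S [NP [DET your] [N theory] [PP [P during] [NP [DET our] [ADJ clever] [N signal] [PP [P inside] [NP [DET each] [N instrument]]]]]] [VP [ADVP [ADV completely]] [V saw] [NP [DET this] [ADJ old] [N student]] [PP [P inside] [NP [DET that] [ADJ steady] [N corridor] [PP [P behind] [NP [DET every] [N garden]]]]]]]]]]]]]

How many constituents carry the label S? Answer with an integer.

3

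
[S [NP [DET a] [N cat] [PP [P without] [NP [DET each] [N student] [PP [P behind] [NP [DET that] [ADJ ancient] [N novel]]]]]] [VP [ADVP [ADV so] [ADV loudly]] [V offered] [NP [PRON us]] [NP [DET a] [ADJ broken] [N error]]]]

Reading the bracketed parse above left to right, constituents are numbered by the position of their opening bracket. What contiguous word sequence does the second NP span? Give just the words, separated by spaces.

each student behind that ancient novel

In left-to-right order the NP constituents are "a cat without each student behind that ancient novel"; "each student behind that ancient novel"; "that ancient novel"; "us"; "a broken error". Number 2 is "each student behind that ancient novel".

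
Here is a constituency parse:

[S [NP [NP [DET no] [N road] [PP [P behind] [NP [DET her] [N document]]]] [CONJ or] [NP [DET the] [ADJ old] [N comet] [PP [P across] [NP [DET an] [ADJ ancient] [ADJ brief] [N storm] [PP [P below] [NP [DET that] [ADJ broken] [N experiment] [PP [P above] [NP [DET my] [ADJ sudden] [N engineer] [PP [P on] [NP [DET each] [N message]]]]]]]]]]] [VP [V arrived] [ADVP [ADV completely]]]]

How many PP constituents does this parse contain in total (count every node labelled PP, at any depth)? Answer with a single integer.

5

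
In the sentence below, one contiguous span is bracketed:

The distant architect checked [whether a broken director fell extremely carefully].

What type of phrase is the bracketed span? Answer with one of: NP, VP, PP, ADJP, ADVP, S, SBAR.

"whether" is the head of the bracketed span, so the span is a subordinate clause: SBAR.

SBAR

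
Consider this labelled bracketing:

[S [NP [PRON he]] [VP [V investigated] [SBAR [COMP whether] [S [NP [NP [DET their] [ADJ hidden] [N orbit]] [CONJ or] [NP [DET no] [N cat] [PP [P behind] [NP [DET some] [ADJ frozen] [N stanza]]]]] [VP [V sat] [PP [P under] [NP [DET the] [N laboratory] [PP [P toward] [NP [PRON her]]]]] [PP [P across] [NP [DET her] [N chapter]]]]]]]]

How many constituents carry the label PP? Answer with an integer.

Listing each PP by its span: [PP behind some frozen stanza]; [PP under the laboratory toward her]; [PP toward her]; [PP across her chapter] — that makes 4.

4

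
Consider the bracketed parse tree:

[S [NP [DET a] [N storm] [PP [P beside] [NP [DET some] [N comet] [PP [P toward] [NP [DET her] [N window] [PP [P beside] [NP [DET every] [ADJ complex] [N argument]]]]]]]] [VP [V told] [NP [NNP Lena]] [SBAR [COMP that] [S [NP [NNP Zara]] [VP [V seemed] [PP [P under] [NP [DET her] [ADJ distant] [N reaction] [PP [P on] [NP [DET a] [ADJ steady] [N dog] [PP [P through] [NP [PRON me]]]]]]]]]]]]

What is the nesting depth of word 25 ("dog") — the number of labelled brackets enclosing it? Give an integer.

The word sits inside N, which is inside NP, inside PP, inside NP, inside PP, inside VP, inside S, inside SBAR, inside VP, inside S — 10 brackets in all.

10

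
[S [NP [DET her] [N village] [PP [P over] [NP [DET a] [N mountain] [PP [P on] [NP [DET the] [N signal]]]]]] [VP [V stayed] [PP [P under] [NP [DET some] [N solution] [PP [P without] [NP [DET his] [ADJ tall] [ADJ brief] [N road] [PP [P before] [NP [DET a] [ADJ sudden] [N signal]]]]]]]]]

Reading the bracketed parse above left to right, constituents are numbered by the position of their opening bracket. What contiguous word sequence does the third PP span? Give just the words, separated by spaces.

under some solution without his tall brief road before a sudden signal

Opening `[PP` markers occur at word positions 3, 6, 10, 13, 18; the third of these opens the constituent [PP under some solution without his tall brief road before a sudden signal].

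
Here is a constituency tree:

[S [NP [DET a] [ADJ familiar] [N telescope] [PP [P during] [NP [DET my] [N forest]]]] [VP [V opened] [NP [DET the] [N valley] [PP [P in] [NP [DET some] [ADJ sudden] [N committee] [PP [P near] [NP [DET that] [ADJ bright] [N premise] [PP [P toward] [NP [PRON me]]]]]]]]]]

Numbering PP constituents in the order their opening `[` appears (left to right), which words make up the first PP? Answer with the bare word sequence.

during my forest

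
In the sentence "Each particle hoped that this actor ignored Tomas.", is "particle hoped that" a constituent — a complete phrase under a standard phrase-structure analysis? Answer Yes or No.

No

The sequence begins inside the noun phrase "each particle" and ends inside the verb phrase "hoped that this actor ignored Tomas"; it crosses a phrase boundary, so no single node in the tree spans exactly those words.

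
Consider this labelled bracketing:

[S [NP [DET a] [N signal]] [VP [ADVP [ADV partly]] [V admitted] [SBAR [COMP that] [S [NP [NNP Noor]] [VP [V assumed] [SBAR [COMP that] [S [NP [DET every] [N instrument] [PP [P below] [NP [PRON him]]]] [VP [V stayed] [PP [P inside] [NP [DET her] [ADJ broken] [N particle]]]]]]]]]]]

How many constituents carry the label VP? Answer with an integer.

Scanning left to right, an opening `[VP` appears at word positions 3, 7, 13 — 3 in total.

3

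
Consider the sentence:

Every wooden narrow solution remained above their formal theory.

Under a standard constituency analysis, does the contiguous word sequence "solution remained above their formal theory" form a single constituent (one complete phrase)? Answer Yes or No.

No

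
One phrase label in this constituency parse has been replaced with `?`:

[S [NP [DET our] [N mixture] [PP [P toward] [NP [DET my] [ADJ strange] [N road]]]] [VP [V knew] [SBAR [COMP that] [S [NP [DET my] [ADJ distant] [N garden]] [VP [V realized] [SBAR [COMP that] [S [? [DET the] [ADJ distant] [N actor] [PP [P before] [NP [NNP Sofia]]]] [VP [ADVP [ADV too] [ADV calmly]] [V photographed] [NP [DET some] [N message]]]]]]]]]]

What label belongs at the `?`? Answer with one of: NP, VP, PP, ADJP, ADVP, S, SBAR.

Looking at what the `?` directly dominates — DET 'the', ADJ 'distant', N 'actor', PP — this is a noun phrase (NP).

NP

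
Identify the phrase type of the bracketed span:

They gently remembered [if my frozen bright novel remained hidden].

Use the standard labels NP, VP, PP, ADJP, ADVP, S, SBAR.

The span is built around the complementizer "if" — a subordinate clause (SBAR).

SBAR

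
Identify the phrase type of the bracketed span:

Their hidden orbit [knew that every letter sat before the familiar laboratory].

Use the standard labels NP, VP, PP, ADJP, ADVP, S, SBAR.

The bracketed span "knew that every letter sat before the familiar laboratory" is headed by "knew", making it a verb phrase (VP).

VP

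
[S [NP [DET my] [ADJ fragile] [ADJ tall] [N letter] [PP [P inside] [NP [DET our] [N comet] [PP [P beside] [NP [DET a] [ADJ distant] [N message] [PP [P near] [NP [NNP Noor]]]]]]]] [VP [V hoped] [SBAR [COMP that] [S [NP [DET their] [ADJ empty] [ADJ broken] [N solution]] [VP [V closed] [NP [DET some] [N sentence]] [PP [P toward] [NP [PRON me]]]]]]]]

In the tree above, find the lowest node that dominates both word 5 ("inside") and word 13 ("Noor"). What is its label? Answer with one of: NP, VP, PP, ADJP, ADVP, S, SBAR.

Both words fall inside [PP inside our comet beside a distant message near Noor] (words 5–13), and no smaller constituent contains them both. Label: PP.

PP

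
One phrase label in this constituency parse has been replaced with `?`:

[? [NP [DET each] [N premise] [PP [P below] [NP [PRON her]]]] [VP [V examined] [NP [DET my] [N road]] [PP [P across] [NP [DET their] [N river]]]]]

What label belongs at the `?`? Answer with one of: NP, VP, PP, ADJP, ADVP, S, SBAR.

The `?` node immediately contains: NP, VP. That is the internal structure of a clause, so the label is S.

S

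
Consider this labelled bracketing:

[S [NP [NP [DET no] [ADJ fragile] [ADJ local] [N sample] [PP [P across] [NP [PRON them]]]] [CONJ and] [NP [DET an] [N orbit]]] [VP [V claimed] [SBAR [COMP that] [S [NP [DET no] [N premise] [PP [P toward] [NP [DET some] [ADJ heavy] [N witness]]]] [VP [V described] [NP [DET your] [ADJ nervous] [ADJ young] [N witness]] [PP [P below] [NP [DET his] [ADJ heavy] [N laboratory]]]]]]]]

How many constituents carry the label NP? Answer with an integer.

The NP constituents are: [NP no fragile local sample across them and an orbit]; [NP no fragile local sample across them]; [NP them]; [NP an orbit]; [NP no premise toward some heavy witness]; [NP some heavy witness] …. Total: 8.

8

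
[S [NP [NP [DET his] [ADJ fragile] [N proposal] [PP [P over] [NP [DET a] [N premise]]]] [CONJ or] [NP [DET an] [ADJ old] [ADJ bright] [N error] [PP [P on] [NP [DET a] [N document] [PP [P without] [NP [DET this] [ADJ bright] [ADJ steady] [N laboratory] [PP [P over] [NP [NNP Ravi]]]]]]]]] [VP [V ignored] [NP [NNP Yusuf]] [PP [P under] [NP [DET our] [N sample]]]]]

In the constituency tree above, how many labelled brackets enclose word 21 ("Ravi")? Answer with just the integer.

10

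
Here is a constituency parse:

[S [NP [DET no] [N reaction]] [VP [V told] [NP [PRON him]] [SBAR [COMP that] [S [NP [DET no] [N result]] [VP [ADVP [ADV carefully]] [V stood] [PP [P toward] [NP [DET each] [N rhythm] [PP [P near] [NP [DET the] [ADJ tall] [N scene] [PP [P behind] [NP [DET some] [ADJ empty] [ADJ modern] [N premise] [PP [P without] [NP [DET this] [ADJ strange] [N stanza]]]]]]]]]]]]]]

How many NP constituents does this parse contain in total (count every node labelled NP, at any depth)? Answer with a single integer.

7

Scanning left to right, an opening `[NP` appears at word positions 1, 4, 6, 11, 14, 18, 23 — 7 in total.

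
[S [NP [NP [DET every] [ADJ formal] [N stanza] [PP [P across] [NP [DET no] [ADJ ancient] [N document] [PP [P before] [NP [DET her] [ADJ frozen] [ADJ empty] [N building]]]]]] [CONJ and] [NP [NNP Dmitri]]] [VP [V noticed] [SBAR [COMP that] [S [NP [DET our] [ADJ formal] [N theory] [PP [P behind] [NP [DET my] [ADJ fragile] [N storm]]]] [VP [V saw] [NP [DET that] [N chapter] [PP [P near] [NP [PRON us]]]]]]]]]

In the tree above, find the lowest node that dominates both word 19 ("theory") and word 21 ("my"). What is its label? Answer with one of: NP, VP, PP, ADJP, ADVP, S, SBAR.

NP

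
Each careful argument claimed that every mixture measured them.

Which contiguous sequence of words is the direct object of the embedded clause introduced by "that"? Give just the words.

"measured" heads the VP of the embedded clause introduced by "that", and "them" is its direct object.

them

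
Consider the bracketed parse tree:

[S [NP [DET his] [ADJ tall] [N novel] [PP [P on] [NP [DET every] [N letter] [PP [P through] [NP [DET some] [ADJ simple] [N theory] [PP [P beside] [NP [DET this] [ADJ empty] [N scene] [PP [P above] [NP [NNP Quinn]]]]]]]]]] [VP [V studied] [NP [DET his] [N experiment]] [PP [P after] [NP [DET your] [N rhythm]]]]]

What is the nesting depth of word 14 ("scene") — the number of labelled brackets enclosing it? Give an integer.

9

Path from the root down to the word: S → NP → PP → NP → PP → NP → PP → NP → N. That is 9 enclosing brackets.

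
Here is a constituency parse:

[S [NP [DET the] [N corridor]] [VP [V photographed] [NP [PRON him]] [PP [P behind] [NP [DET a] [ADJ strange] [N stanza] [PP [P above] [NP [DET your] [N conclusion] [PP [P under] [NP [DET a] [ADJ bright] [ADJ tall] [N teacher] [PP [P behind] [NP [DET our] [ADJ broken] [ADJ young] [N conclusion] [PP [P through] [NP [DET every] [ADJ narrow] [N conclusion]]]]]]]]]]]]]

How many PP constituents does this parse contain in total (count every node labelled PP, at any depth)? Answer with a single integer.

5

Scanning left to right, an opening `[PP` appears at word positions 5, 9, 12, 17, 22 — 5 in total.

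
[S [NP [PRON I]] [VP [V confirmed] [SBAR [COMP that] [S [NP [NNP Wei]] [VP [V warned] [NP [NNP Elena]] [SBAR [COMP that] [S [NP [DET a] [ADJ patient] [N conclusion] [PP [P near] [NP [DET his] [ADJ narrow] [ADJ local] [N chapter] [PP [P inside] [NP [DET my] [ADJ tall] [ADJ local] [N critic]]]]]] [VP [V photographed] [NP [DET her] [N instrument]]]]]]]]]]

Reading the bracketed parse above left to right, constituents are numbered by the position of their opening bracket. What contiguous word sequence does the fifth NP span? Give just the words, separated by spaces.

his narrow local chapter inside my tall local critic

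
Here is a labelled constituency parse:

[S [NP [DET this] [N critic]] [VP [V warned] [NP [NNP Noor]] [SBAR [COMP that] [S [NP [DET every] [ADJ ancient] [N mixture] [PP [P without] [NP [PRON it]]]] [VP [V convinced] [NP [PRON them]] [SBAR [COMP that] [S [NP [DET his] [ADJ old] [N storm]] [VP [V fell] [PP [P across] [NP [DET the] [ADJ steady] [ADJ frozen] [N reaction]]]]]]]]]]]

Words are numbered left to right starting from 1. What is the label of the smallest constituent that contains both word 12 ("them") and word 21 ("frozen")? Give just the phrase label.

Both words fall inside [VP convinced them that his old storm fell across the steady frozen reaction] (words 11–22), and no smaller constituent contains them both. Label: VP.

VP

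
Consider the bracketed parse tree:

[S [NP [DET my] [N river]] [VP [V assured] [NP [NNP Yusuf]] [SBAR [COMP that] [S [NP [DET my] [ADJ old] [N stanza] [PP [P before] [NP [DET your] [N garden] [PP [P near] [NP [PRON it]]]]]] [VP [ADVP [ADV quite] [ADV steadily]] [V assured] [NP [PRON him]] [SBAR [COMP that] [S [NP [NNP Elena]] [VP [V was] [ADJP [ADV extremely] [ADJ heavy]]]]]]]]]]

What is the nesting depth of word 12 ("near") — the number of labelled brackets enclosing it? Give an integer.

The word sits inside P, which is inside PP, inside NP, inside PP, inside NP, inside S, inside SBAR, inside VP, inside S — 9 brackets in all.

9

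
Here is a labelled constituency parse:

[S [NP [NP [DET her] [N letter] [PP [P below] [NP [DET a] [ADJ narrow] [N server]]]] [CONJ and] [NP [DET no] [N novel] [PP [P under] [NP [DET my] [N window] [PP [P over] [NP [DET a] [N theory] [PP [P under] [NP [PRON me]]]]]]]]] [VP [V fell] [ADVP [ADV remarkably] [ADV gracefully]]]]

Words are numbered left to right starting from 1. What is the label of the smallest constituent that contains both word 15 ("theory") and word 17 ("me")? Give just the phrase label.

NP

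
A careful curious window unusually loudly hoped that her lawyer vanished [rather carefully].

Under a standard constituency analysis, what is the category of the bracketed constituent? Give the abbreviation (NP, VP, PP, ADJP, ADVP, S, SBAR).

The span is built around the adverb "carefully" — an adverb phrase (ADVP).

ADVP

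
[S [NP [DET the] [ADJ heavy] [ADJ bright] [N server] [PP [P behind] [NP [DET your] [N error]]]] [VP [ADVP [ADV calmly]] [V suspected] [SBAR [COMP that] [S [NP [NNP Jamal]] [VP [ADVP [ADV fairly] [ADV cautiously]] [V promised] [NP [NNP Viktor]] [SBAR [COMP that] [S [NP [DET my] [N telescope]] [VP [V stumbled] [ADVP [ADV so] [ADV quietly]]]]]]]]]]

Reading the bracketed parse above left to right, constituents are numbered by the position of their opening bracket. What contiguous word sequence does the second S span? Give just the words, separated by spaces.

Jamal fairly cautiously promised Viktor that my telescope stumbled so quietly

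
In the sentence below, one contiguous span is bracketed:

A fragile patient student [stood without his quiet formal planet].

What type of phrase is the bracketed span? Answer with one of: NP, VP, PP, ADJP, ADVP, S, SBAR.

VP

The bracketed span "stood without his quiet formal planet" is headed by "stood", making it a verb phrase (VP).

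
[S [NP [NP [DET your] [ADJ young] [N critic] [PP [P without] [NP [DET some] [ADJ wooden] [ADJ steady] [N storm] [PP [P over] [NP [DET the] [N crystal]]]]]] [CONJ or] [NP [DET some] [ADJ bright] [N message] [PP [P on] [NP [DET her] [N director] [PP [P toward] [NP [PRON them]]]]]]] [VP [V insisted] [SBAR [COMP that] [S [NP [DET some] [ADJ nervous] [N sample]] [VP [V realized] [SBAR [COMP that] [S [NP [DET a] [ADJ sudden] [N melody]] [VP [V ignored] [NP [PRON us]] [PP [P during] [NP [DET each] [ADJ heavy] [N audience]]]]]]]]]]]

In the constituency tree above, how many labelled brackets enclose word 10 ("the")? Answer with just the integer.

Counting open brackets not yet closed at "the": [S [NP [NP [PP [NP [PP [NP [DET = 8.

8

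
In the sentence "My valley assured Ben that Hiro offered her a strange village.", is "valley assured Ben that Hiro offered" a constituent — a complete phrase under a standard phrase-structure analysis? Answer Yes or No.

No

The smallest constituent containing the whole sequence is the clause [S my valley assured Ben that Hiro offered her a strange village], but the sequence is only part of it — it straddles the boundary between noun phrase "my valley" and verb phrase "assured Ben that Hiro offered her a strange village".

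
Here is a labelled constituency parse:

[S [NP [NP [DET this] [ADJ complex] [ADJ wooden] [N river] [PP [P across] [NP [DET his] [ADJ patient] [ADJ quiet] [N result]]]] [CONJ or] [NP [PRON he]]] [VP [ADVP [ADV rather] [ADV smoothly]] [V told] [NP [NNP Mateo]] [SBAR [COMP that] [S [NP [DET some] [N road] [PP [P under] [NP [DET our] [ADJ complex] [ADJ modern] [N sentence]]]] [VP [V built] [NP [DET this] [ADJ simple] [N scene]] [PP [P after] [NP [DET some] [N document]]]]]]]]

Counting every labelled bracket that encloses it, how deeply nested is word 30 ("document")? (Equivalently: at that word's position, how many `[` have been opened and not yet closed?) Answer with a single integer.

8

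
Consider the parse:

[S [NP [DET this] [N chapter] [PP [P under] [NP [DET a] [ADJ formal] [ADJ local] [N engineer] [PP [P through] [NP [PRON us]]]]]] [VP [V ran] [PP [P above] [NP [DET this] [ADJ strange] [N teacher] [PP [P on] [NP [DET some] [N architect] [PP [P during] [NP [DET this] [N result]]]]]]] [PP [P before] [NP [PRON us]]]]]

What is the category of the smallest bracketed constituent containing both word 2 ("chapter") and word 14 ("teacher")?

S

Word 2 lies under S → NP → N; word 14 lies under S → VP → PP → NP → N. The lowest shared node is the S.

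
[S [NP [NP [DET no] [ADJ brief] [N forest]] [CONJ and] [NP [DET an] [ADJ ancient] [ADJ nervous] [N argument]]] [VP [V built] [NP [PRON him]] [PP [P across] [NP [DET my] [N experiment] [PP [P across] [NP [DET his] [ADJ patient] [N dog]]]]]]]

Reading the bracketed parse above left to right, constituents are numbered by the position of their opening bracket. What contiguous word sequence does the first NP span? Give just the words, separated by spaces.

no brief forest and an ancient nervous argument

Opening `[NP` markers occur at word positions 1, 1, 5, 10, 12, 15; the first of these opens the constituent [NP no brief forest and an ancient nervous argument].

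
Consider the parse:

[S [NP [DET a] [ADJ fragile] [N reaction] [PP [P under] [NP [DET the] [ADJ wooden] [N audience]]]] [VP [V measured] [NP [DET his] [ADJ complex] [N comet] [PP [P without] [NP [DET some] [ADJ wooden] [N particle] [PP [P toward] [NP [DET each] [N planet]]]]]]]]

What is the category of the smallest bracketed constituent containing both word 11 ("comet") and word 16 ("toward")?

Both words fall inside [NP his complex comet without some wooden particle toward each planet] (words 9–18), and no smaller constituent contains them both. Label: NP.

NP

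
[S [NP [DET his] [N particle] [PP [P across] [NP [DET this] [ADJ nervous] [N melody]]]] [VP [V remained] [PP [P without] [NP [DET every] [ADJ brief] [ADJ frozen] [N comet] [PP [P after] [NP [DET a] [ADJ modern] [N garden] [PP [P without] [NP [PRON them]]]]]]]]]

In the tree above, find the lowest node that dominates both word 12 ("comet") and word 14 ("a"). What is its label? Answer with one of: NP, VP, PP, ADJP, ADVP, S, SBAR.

Word 12 lies under S → VP → PP → NP → N; word 14 lies under S → VP → PP → NP → PP → NP → DET. The lowest shared node is the NP.

NP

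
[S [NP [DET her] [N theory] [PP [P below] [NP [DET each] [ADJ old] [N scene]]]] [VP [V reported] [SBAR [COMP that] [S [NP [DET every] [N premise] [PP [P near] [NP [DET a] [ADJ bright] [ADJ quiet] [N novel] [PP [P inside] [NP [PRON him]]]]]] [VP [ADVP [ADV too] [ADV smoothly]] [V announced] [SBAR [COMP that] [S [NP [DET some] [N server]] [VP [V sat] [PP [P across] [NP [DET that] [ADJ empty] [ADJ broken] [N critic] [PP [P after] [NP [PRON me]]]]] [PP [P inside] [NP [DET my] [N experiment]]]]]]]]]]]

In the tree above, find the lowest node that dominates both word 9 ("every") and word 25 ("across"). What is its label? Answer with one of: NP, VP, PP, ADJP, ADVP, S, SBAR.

S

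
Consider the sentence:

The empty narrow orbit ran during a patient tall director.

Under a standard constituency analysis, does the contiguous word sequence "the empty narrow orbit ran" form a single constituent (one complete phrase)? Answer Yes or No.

"the" belongs to the noun phrase "the empty narrow orbit" while "ran" belongs to the verb phrase "ran during a patient tall director"; a span that runs across that boundary is not a single phrase.

No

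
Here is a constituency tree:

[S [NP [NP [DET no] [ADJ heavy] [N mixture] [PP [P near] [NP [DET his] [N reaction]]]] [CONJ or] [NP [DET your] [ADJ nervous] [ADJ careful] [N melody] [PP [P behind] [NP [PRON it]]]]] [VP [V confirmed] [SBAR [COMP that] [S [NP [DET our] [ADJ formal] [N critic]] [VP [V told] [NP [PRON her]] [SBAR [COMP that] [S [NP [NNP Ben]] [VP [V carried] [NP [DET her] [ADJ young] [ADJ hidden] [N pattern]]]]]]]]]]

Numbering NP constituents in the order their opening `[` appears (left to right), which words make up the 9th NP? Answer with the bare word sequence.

her young hidden pattern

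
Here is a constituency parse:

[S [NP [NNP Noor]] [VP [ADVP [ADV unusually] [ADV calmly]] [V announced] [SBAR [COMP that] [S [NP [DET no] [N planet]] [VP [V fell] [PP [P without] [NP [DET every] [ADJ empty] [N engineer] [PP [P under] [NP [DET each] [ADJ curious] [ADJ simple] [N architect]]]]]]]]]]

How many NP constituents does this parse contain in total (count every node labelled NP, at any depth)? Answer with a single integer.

4

The NP constituents are: [NP Noor]; [NP no planet]; [NP every empty engineer under each curious simple architect]; [NP each curious simple architect]. Total: 4.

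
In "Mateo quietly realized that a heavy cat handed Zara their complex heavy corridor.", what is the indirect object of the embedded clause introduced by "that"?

Within the embedded clause introduced by "that", the indirect object of "handed" is "Zara".

Zara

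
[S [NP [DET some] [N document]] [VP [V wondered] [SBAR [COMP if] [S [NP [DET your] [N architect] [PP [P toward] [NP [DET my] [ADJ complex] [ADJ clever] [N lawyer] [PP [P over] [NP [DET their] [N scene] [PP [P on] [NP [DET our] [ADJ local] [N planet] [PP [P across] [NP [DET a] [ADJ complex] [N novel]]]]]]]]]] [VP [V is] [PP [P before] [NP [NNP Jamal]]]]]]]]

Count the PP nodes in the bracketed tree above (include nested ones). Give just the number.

5

The PP constituents are: [PP toward my complex clever lawyer over their scene on our local planet across a complex novel]; [PP over their scene on our local planet across a complex novel]; [PP on our local planet across a complex novel]; [PP across a complex novel]; [PP before Jamal]. Total: 5.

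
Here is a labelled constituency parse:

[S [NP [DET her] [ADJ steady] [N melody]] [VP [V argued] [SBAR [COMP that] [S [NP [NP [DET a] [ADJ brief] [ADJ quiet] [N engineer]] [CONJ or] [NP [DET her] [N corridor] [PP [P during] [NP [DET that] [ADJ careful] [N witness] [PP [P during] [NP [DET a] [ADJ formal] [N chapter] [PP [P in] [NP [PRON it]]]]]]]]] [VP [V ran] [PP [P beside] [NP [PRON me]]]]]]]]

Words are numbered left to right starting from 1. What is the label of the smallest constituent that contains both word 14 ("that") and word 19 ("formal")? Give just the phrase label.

NP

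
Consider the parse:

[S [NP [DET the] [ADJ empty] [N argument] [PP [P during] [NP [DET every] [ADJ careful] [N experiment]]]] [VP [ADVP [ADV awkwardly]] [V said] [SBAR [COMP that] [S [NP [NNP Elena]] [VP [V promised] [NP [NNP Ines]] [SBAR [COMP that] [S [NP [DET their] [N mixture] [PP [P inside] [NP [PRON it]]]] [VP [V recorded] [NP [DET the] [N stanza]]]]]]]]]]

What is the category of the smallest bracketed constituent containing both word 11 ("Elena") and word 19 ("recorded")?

S

The smallest bracket enclosing both words is [S Elena promised Ines that their mixture inside it recorded the stanza], so the label is S.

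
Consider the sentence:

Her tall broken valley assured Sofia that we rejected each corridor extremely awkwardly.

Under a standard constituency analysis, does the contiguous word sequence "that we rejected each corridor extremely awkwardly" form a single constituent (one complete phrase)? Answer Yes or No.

Yes

"that we rejected each corridor extremely awkwardly" is exactly the subordinate clause [SBAR that we rejected each corridor extremely awkwardly], a complete constituent.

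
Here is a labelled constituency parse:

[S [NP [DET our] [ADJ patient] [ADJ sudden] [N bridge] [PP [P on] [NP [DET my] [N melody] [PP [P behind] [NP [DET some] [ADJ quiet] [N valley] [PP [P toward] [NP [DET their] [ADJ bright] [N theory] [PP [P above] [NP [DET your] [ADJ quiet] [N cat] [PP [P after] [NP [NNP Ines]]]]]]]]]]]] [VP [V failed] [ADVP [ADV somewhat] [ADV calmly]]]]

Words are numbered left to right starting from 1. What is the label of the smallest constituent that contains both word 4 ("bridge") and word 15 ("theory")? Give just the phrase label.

NP

Word 4 lies under S → NP → N; word 15 lies under S → NP → PP → NP → PP → NP → PP → NP → N. The lowest shared node is the NP.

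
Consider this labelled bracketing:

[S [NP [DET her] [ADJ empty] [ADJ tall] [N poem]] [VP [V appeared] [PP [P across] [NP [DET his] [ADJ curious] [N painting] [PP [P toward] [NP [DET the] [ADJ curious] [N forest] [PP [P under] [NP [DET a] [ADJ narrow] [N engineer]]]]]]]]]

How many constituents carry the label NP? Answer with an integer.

4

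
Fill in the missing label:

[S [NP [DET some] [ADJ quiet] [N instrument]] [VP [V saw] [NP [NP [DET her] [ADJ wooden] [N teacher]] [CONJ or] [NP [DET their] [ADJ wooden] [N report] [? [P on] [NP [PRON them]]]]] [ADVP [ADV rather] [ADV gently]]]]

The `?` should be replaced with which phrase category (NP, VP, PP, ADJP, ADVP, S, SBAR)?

PP

A constituent whose immediate children are P 'on', NP is a prepositional phrase: PP.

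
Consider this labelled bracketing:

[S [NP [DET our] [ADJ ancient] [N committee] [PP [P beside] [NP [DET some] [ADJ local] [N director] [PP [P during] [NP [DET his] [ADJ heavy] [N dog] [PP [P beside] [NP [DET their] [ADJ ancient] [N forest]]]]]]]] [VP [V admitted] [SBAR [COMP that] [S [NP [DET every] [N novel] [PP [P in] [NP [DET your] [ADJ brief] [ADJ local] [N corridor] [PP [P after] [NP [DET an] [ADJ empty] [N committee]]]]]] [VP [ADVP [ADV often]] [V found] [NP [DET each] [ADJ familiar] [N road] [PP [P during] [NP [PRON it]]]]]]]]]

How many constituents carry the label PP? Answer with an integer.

6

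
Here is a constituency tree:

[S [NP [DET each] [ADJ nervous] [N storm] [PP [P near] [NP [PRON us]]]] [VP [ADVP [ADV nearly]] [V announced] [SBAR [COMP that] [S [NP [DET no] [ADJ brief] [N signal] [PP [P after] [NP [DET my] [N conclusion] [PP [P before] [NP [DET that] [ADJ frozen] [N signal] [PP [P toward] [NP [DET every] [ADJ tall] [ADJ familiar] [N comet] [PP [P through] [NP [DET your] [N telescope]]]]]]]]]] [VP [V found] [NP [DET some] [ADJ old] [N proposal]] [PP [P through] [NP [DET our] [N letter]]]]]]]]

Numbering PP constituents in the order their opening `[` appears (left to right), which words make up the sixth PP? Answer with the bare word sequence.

through our letter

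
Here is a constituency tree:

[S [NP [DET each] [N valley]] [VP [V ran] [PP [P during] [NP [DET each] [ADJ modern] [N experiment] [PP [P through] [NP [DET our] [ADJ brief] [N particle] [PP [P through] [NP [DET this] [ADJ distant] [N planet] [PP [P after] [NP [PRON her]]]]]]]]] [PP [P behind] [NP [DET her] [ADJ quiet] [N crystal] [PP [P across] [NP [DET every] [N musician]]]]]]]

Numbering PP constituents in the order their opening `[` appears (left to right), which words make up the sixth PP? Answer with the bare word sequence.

across every musician

Opening `[PP` markers occur at word positions 4, 8, 12, 16, 18, 22; the sixth of these opens the constituent [PP across every musician].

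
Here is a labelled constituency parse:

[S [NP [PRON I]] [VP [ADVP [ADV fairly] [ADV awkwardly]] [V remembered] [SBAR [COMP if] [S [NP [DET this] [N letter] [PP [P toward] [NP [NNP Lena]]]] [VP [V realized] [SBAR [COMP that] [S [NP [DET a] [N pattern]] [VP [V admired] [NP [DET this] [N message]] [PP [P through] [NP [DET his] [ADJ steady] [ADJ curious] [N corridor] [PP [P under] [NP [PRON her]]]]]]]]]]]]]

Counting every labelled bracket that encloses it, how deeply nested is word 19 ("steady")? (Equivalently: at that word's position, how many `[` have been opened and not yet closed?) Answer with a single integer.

Counting open brackets not yet closed at "steady": [S [VP [SBAR [S [VP [SBAR [S [VP [PP [NP [ADJ = 11.

11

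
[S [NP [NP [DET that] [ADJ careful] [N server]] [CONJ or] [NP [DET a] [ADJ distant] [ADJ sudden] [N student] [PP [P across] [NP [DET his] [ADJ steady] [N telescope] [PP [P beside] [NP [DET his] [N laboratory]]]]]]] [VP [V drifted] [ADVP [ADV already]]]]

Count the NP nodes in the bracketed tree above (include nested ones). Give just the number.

5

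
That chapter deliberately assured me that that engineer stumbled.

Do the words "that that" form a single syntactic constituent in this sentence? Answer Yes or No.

No

"that" belongs to the complementizer "that" while "that" belongs to the clause "that engineer stumbled"; a span that runs across that boundary is not a single phrase.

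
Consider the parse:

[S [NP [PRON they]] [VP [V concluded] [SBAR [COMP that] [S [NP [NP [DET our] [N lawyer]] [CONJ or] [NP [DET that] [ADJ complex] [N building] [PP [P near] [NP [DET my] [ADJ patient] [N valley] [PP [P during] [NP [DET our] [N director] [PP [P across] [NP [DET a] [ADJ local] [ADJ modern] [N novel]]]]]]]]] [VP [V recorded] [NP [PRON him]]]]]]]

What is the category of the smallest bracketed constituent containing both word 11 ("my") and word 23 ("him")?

S

Word 11 lies under S → VP → SBAR → S → NP → NP → PP → NP → DET; word 23 lies under S → VP → SBAR → S → VP → NP → PRON. The lowest shared node is the S.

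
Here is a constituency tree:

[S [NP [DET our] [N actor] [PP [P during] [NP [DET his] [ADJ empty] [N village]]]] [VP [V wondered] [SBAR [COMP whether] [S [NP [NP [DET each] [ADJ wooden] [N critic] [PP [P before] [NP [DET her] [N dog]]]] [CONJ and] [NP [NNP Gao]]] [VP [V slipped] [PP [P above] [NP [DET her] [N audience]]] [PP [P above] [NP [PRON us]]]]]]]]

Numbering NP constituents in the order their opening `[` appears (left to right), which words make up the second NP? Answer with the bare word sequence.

his empty village

Opening `[NP` markers occur at word positions 1, 4, 9, 9, 13, 16, 19, 22; the second of these opens the constituent [NP his empty village].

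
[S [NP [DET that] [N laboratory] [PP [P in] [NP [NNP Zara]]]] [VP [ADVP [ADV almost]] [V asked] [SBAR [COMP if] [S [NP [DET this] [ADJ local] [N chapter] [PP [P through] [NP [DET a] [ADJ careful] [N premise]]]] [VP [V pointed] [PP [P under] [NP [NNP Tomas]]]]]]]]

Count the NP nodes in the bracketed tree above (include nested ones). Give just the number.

The NP constituents are: [NP that laboratory in Zara]; [NP Zara]; [NP this local chapter through a careful premise]; [NP a careful premise]; [NP Tomas]. Total: 5.

5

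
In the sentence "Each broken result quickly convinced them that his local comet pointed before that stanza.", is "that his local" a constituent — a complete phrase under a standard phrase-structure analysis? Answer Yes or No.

No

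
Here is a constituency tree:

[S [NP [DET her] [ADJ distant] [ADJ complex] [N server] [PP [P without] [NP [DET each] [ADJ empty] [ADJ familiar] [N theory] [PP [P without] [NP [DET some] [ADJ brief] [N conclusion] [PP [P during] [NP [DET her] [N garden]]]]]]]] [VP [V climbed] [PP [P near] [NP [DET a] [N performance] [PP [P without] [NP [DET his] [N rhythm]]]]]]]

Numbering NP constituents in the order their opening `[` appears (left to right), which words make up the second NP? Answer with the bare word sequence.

each empty familiar theory without some brief conclusion during her garden

The NP opening brackets appear, in order, over: "her distant complex server without each empty familiar theory without some brief conclusion during her garden"; "each empty familiar theory without some brief conclusion during her garden"; "some brief conclusion during her garden"; "her garden"; "a performance without his rhythm"; "his rhythm". The second one spans "each empty familiar theory without some brief conclusion during her garden".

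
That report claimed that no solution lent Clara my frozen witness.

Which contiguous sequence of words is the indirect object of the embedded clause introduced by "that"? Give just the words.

Clara

The verb of the embedded clause introduced by "that" is "lent"; its indirect object is the NP "Clara".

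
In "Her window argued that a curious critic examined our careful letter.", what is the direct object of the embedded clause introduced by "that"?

our careful letter

The verb of the embedded clause introduced by "that" is "examined"; its direct object is the NP "our careful letter".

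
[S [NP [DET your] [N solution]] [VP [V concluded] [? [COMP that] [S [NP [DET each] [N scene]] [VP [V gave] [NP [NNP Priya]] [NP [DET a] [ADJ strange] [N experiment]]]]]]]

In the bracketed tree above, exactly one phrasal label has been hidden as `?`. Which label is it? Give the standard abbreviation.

SBAR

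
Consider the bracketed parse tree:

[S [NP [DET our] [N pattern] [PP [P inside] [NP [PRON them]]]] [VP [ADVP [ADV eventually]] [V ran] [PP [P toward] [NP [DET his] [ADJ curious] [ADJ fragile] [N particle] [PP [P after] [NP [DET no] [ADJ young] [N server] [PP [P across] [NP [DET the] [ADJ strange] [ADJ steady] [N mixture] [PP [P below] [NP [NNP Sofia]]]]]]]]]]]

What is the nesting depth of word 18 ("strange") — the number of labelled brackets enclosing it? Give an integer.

Counting open brackets not yet closed at "strange": [S [VP [PP [NP [PP [NP [PP [NP [ADJ = 9.

9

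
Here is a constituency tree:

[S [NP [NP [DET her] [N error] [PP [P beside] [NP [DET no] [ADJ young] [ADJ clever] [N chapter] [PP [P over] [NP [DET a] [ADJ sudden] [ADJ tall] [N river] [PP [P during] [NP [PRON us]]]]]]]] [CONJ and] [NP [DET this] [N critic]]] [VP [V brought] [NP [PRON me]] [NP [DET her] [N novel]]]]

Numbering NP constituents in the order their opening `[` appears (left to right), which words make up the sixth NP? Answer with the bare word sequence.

this critic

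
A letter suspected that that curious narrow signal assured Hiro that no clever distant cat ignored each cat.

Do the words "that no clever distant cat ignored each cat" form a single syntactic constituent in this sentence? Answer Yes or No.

Yes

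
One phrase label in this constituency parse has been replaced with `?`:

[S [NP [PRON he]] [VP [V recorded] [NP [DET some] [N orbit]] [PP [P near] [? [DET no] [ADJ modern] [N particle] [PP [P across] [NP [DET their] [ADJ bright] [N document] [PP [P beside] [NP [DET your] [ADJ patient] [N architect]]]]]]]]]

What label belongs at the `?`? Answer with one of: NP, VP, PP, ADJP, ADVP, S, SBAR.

NP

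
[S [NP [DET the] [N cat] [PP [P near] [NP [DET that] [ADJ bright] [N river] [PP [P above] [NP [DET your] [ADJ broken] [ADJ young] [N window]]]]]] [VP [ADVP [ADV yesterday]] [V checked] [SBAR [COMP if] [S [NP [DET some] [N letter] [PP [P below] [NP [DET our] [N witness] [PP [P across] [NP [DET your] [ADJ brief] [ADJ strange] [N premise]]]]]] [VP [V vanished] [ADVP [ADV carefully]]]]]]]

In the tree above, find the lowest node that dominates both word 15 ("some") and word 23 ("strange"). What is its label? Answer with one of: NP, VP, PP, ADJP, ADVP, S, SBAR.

NP

The smallest bracket enclosing both words is [NP some letter below our witness across your brief strange premise], so the label is NP.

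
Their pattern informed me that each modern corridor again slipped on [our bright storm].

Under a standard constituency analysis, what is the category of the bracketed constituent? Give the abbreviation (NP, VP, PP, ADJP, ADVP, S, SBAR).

NP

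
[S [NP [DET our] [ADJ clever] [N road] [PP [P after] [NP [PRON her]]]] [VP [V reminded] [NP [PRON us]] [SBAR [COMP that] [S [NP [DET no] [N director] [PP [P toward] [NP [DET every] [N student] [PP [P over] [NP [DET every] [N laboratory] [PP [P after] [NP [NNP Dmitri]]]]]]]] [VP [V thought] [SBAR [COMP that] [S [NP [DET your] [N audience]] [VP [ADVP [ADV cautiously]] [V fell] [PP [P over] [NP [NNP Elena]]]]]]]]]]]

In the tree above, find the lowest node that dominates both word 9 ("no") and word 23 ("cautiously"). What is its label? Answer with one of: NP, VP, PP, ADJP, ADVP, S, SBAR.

S

Both words fall inside [S no director toward every student over every laboratory after Dmitri thought that your audience cautiously fell over Elena] (words 9–26), and no smaller constituent contains them both. Label: S.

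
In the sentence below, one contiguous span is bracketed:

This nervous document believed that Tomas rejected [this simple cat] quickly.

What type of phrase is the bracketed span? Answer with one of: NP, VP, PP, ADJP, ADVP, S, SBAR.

NP

The bracketed span "this simple cat" is headed by "cat", making it a noun phrase (NP).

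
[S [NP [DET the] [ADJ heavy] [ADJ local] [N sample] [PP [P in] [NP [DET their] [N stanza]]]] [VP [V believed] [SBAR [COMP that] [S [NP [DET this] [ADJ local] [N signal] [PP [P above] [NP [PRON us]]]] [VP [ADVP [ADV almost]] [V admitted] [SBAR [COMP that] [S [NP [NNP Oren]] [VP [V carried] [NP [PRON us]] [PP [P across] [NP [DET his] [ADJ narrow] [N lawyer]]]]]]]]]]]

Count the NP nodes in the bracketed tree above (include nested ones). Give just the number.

7

The NP constituents are: [NP the heavy local sample in their stanza]; [NP their stanza]; [NP this local signal above us]; [NP us]; [NP Oren]; [NP us] …. Total: 7.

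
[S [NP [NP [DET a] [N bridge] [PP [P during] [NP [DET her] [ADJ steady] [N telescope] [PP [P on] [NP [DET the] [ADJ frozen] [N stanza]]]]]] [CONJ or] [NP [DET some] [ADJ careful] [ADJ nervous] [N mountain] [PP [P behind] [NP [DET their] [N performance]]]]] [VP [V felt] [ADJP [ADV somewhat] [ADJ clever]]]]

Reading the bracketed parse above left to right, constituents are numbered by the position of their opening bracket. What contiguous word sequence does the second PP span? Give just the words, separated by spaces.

In left-to-right order the PP constituents are "during her steady telescope on the frozen stanza"; "on the frozen stanza"; "behind their performance". Number 2 is "on the frozen stanza".

on the frozen stanza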